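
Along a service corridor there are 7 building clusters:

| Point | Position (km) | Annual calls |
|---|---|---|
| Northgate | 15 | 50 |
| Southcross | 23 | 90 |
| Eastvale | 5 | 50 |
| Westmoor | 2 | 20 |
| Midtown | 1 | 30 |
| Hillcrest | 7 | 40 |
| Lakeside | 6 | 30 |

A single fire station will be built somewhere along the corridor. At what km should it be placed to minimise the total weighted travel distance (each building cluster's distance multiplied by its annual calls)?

For a sum of weighted absolute distances on a line, the optimum is the weighted median (not the mean). Total weight W = 310; half-weight = 155.
Sort by position and accumulate weight:
  km 1 (Midtown, w=30) → cum 30
  km 2 (Westmoor, w=20) → cum 50
  km 5 (Eastvale, w=50) → cum 100
  km 6 (Lakeside, w=30) → cum 130
  km 7 (Hillcrest, w=40) → cum 170  ≥ 155 → median here
  km 15 (Northgate, w=50) → cum 220
  km 23 (Southcross, w=90) → cum 310
Optimal location: km 7.

x = 7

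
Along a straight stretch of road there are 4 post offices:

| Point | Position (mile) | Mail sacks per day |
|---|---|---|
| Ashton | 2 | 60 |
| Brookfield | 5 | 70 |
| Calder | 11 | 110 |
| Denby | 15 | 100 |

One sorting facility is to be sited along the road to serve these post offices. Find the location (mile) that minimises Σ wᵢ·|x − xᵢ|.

For a sum of weighted absolute distances on a line, the optimum is the weighted median (not the mean). Total weight W = 340; half-weight = 170.
Sort by position and accumulate weight:
  mile 2 (Ashton, w=60) → cum 60
  mile 5 (Brookfield, w=70) → cum 130
  mile 11 (Calder, w=110) → cum 240  ≥ 170 → median here
  mile 15 (Denby, w=100) → cum 340
Optimal location: mile 11.

x = 11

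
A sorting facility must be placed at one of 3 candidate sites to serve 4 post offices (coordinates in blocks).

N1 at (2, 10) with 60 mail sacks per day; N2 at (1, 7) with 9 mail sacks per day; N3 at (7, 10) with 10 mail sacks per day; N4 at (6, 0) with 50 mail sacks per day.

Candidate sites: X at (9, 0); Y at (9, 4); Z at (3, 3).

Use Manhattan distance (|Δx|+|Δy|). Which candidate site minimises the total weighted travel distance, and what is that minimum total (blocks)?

Total weighted distance at each candidate:
  X (9, 0): total = 1425
  Y (9, 4): total = 1309
  Z (3, 3): total = 944
Minimum is at Z with total 944 blocks.

Z, total 944 blocks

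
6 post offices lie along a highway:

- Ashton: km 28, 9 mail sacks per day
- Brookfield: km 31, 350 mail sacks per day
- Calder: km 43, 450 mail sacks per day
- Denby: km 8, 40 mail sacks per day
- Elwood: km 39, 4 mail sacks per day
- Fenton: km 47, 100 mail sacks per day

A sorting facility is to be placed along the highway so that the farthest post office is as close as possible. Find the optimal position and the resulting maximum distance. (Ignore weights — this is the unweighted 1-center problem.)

The 1-center on a line is the midpoint of the two extreme points: leftmost at 8, rightmost at 47.
Optimal location = (8 + 47)/2 = 27.5; maximum distance = (47 − 8)/2 = 19.5.

location 27.5, max distance 19.5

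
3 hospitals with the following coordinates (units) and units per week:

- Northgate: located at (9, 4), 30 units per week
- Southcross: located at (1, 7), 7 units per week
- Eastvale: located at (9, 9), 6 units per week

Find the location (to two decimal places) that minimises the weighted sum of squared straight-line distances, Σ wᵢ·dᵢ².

The minimiser of Σwᵢ‖p−pᵢ‖² is the weighted centroid p* = (Σwᵢpᵢ)/(Σwᵢ).
Σwᵢ = 43.
Σwᵢxᵢ = 30·9 + 7·1 + 6·9 = 331.
Σwᵢyᵢ = 30·4 + 7·7 + 6·9 = 223.
x* = 331/43 = 7.70, y* = 223/43 = 5.19.

(7.70, 5.19)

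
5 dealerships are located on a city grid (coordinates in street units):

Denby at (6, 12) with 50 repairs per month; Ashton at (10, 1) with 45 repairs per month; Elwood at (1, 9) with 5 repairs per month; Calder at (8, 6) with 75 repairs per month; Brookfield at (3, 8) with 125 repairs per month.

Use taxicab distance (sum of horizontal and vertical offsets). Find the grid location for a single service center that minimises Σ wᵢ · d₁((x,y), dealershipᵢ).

(6, 8)

Manhattan distance separates: Σwᵢ(|x−xᵢ|+|y−yᵢ|) = Σwᵢ|x−xᵢ| + Σwᵢ|y−yᵢ|, so x and y are optimised independently as 1-D weighted medians.
Total weight W = 300; half = 150.
x-coordinate, sorted with cumulative weight:
  x=1 (Elwood, w=5) cum 5
  x=3 (Brookfield, w=125) cum 130
  x=6 (Denby, w=50) cum 180  ← median
  x=8 (Calder, w=75) cum 255
  x=10 (Ashton, w=45) cum 300
⇒ x* = 6
y-coordinate, sorted with cumulative weight:
  y=1 (Ashton, w=45) cum 45
  y=6 (Calder, w=75) cum 120
  y=8 (Brookfield, w=125) cum 245  ← median
  y=9 (Elwood, w=5) cum 250
  y=12 (Denby, w=50) cum 300
⇒ y* = 8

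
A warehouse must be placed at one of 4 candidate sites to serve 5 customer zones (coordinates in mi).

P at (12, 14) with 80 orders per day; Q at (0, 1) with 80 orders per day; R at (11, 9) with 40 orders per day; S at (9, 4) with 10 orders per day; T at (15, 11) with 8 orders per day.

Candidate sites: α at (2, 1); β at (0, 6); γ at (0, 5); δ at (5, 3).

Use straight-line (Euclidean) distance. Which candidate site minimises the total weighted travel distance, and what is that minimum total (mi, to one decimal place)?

Total weighted distance at each candidate:
  α (2, 1): total = 2161.1
  β (0, 6): total = 2228.5
  γ (0, 5): total = 2208.0
  δ (5, 3): total = 1957.0
Minimum is at δ with total 1957.0 mi.

δ, total 1957.0 mi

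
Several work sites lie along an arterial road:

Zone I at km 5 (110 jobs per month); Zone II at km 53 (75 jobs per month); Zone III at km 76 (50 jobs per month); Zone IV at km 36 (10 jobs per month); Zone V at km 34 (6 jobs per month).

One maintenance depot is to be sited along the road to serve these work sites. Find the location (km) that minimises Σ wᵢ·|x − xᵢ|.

For a sum of weighted absolute distances on a line, the optimum is the weighted median (not the mean). Total weight W = 251; half-weight = 125.5.
Sort by position and accumulate weight:
  km 5 (Zone I, w=110) → cum 110
  km 34 (Zone V, w=6) → cum 116
  km 36 (Zone IV, w=10) → cum 126  ≥ 125.5 → median here
  km 53 (Zone II, w=75) → cum 201
  km 76 (Zone III, w=50) → cum 251
Optimal location: km 36.

x = 36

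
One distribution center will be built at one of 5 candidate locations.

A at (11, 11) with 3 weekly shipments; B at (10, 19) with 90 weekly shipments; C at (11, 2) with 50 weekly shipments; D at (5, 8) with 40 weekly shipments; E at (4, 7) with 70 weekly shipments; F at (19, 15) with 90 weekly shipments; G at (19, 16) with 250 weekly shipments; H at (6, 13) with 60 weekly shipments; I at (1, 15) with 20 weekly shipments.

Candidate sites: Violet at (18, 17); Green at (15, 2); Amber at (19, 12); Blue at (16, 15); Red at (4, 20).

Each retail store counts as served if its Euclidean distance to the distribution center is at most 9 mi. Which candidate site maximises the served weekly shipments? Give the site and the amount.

Coverage radius r = 9 mi; a point is covered iff (Δx)²+(Δy)² ≤ 9² = 81.
  Violet (18, 17): covers {B, F, G} → 430
  Green (15, 2): covers {C} → 50
  Amber (19, 12): covers {A, F, G} → 343
  Blue (16, 15): covers {A, B, F, G} → 433
  Red (4, 20): covers {B, H, I} → 170
Maximum coverage at Blue: 433 weekly shipments.

Blue, covering 433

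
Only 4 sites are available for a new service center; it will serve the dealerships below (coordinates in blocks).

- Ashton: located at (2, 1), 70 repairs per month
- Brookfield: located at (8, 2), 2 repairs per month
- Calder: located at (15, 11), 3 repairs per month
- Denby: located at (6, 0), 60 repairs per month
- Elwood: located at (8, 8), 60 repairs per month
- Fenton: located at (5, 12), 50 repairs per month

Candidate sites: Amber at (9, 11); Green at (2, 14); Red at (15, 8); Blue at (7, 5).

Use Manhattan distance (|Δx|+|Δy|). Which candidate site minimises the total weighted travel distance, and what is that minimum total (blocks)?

Blue, total 1730 blocks

Total weighted distance at each candidate:
  Amber (9, 11): total = 2558
  Green (2, 14): total = 3044
  Red (15, 8): total = 3575
  Blue (7, 5): total = 1730
Minimum is at Blue with total 1730 blocks.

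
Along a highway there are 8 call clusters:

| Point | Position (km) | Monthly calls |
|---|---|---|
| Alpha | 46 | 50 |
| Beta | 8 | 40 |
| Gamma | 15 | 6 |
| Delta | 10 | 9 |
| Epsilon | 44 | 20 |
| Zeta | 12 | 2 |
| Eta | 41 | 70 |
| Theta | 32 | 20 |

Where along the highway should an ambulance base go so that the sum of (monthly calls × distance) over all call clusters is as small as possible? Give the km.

x = 41

For a sum of weighted absolute distances on a line, the optimum is the weighted median (not the mean). Total weight W = 217; half-weight = 108.5.
Sort by position and accumulate weight:
  km 8 (Beta, w=40) → cum 40
  km 10 (Delta, w=9) → cum 49
  km 12 (Zeta, w=2) → cum 51
  km 15 (Gamma, w=6) → cum 57
  km 32 (Theta, w=20) → cum 77
  km 41 (Eta, w=70) → cum 147  ≥ 108.5 → median here
  km 44 (Epsilon, w=20) → cum 167
  km 46 (Alpha, w=50) → cum 217
Optimal location: km 41.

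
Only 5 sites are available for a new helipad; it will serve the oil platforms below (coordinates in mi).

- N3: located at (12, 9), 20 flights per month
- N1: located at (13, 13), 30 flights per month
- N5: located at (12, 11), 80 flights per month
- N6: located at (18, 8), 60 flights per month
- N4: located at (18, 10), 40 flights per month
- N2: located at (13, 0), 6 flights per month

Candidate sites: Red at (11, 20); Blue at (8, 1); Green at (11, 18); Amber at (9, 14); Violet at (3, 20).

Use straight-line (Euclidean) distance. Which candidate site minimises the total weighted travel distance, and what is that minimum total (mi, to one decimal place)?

Amber, total 1710.0 mi

Total weighted distance at each candidate:
  Red (11, 20): total = 2606.1
  Blue (8, 1): total = 2731.6
  Green (11, 18): total = 2174.6
  Amber (9, 14): total = 1710.0
  Violet (3, 20): total = 3676.5
Minimum is at Amber with total 1710.0 mi.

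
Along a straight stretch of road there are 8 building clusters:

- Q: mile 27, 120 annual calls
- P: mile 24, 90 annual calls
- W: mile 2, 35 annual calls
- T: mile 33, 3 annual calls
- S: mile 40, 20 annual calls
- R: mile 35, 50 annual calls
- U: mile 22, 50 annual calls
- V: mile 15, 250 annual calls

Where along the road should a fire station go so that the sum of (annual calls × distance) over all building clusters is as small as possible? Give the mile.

x = 22

For a sum of weighted absolute distances on a line, the optimum is the weighted median (not the mean). Total weight W = 618; half-weight = 309.
Sort by position and accumulate weight:
  mile 2 (W, w=35) → cum 35
  mile 15 (V, w=250) → cum 285
  mile 22 (U, w=50) → cum 335  ≥ 309 → median here
  mile 24 (P, w=90) → cum 425
  mile 27 (Q, w=120) → cum 545
  mile 33 (T, w=3) → cum 548
  mile 35 (R, w=50) → cum 598
  mile 40 (S, w=20) → cum 618
Optimal location: mile 22.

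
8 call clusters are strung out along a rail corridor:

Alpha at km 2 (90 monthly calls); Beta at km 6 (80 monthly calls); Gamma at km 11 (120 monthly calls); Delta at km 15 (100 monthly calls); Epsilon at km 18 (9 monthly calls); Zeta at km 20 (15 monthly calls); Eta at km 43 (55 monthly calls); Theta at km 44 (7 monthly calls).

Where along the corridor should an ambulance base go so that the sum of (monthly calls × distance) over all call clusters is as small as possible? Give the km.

For a sum of weighted absolute distances on a line, the optimum is the weighted median (not the mean). Total weight W = 476; half-weight = 238.
Sort by position and accumulate weight:
  km 2 (Alpha, w=90) → cum 90
  km 6 (Beta, w=80) → cum 170
  km 11 (Gamma, w=120) → cum 290  ≥ 238 → median here
  km 15 (Delta, w=100) → cum 390
  km 18 (Epsilon, w=9) → cum 399
  km 20 (Zeta, w=15) → cum 414
  km 43 (Eta, w=55) → cum 469
  km 44 (Theta, w=7) → cum 476
Optimal location: km 11.

x = 11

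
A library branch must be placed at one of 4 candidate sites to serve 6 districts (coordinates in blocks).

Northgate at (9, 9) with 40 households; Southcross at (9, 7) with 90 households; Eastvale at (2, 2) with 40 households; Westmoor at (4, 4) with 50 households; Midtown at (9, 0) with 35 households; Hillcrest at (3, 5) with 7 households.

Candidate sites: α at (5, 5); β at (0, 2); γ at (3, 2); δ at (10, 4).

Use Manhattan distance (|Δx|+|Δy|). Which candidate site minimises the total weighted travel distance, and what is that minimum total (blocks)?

Total weighted distance at each candidate:
  α (5, 5): total = 1529
  β (0, 2): total = 2707
  γ (3, 2): total = 2001
  δ (10, 4): total = 1531
Minimum is at α with total 1529 blocks.

α, total 1529 blocks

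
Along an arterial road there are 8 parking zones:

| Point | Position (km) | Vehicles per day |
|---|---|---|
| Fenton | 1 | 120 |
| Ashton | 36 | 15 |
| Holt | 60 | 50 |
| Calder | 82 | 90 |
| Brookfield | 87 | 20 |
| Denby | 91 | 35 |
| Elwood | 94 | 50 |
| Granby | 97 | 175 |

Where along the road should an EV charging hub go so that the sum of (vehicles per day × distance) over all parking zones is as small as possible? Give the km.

x = 87

For a sum of weighted absolute distances on a line, the optimum is the weighted median (not the mean). Total weight W = 555; half-weight = 277.5.
Sort by position and accumulate weight:
  km 1 (Fenton, w=120) → cum 120
  km 36 (Ashton, w=15) → cum 135
  km 60 (Holt, w=50) → cum 185
  km 82 (Calder, w=90) → cum 275
  km 87 (Brookfield, w=20) → cum 295  ≥ 277.5 → median here
  km 91 (Denby, w=35) → cum 330
  km 94 (Elwood, w=50) → cum 380
  km 97 (Granby, w=175) → cum 555
Optimal location: km 87.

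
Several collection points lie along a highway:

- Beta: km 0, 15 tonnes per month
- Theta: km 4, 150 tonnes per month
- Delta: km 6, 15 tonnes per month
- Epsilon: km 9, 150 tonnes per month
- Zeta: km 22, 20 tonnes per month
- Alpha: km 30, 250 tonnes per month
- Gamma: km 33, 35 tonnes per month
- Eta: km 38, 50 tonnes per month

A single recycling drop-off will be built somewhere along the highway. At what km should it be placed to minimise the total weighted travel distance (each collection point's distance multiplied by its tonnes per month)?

For a sum of weighted absolute distances on a line, the optimum is the weighted median (not the mean). Total weight W = 685; half-weight = 342.5.
Sort by position and accumulate weight:
  km 0 (Beta, w=15) → cum 15
  km 4 (Theta, w=150) → cum 165
  km 6 (Delta, w=15) → cum 180
  km 9 (Epsilon, w=150) → cum 330
  km 22 (Zeta, w=20) → cum 350  ≥ 342.5 → median here
  km 30 (Alpha, w=250) → cum 600
  km 33 (Gamma, w=35) → cum 635
  km 38 (Eta, w=50) → cum 685
Optimal location: km 22.

x = 22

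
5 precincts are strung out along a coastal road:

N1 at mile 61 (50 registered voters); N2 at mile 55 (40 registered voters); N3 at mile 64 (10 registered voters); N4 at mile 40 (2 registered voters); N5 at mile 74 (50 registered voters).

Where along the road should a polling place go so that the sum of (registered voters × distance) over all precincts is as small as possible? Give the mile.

For a sum of weighted absolute distances on a line, the optimum is the weighted median (not the mean). Total weight W = 152; half-weight = 76.
Sort by position and accumulate weight:
  mile 40 (N4, w=2) → cum 2
  mile 55 (N2, w=40) → cum 42
  mile 61 (N1, w=50) → cum 92  ≥ 76 → median here
  mile 64 (N3, w=10) → cum 102
  mile 74 (N5, w=50) → cum 152
Optimal location: mile 61.

x = 61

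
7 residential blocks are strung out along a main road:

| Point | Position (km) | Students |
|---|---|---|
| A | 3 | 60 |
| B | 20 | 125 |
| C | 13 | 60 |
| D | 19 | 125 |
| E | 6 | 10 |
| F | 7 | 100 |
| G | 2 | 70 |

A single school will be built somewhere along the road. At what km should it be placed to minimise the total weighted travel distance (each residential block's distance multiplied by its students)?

For a sum of weighted absolute distances on a line, the optimum is the weighted median (not the mean). Total weight W = 550; half-weight = 275.
Sort by position and accumulate weight:
  km 2 (G, w=70) → cum 70
  km 3 (A, w=60) → cum 130
  km 6 (E, w=10) → cum 140
  km 7 (F, w=100) → cum 240
  km 13 (C, w=60) → cum 300  ≥ 275 → median here
  km 19 (D, w=125) → cum 425
  km 20 (B, w=125) → cum 550
Optimal location: km 13.

x = 13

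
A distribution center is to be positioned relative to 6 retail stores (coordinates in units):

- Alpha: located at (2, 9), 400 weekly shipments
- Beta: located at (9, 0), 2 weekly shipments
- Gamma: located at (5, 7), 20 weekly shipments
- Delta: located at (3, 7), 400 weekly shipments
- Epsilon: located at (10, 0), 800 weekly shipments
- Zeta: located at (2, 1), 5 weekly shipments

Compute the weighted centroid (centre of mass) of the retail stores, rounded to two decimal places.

(6.22, 4.02)

The minimiser of Σwᵢ‖p−pᵢ‖² is the weighted centroid p* = (Σwᵢpᵢ)/(Σwᵢ).
Σwᵢ = 1627.
Σwᵢxᵢ = 400·2 + 2·9 + 20·5 + 400·3 + 800·10 + 5·2 = 10128.
Σwᵢyᵢ = 400·9 + 2·0 + 20·7 + 400·7 + 800·0 + 5·1 = 6545.
x* = 10128/1627 = 6.22, y* = 6545/1627 = 4.02.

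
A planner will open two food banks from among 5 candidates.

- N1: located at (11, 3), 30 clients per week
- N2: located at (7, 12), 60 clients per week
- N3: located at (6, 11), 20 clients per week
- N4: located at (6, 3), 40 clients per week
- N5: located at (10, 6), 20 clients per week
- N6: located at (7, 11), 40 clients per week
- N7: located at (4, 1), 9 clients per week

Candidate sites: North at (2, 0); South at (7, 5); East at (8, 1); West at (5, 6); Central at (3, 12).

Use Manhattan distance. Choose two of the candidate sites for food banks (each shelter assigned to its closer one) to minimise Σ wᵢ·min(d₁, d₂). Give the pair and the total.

Evaluate every pair (each demand assigned to the nearer of the two):
  {South, Central}: total = 963
  {East, Central}: total = 1006
  {West, Central}: total = 1104
  {South, East}: total = 1186
  {North, South}: total = 1207
  {South, West}: total = 1214
  {East, West}: total = 1326
  {North, West}: total = 1437
  {North, Central}: total = 1447
  {North, East}: total = 1877
Best pair: {South, Central} with total 963.

{South, Central}, total 963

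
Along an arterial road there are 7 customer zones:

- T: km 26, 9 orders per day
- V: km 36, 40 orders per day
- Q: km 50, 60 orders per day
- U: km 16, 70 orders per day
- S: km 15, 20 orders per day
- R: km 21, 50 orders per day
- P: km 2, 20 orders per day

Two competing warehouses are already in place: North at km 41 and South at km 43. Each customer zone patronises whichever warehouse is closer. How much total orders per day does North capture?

The indifferent point is the midpoint (41+43)/2 = 42; customer zones left of it (closer to North at 41) go to North, those right go to South.
  P at 2 (w=20) → North
  S at 15 (w=20) → North
  U at 16 (w=70) → North
  R at 21 (w=50) → North
  T at 26 (w=9) → North
  V at 36 (w=40) → North
  Q at 50 (w=60) → South
North captures 209; South captures 60.

209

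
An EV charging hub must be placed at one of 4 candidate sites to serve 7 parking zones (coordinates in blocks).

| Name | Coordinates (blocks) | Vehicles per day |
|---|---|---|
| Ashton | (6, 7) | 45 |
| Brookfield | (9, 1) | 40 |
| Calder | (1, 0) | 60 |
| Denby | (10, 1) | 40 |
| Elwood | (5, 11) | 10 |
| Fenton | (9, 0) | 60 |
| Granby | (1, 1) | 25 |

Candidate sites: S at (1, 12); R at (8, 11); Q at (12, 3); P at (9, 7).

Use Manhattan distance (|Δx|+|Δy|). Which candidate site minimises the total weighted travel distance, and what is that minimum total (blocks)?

P, total 2405 blocks

Total weighted distance at each candidate:
  S (1, 12): total = 4255
  R (8, 11): total = 3445
  Q (12, 3): total = 2485
  P (9, 7): total = 2405
Minimum is at P with total 2405 blocks.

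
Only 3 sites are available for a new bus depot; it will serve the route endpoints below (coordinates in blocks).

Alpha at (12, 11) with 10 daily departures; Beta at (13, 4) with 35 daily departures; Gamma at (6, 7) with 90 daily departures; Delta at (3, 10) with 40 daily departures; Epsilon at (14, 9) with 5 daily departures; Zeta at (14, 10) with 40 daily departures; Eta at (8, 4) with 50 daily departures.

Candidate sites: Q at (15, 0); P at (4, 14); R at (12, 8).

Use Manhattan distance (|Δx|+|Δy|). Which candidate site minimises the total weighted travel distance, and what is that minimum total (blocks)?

Total weighted distance at each candidate:
  Q (15, 0): total = 3710
  P (4, 14): total = 3120
  R (12, 8): total = 1850
Minimum is at R with total 1850 blocks.

R, total 1850 blocks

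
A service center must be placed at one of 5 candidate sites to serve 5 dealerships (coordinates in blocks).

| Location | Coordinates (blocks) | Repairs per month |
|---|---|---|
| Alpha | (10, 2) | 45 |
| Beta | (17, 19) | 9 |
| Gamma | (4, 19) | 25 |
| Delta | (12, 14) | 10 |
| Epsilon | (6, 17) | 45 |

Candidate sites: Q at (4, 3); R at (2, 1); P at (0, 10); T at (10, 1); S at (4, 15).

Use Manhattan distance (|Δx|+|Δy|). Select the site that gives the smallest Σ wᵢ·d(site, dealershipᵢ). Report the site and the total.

S, total 1378 blocks

Total weighted distance at each candidate:
  Q (4, 3): total = 1886
  R (2, 1): total = 2332
  P (0, 10): total = 2114
  T (10, 1): total = 1920
  S (4, 15): total = 1378
Minimum is at S with total 1378 blocks.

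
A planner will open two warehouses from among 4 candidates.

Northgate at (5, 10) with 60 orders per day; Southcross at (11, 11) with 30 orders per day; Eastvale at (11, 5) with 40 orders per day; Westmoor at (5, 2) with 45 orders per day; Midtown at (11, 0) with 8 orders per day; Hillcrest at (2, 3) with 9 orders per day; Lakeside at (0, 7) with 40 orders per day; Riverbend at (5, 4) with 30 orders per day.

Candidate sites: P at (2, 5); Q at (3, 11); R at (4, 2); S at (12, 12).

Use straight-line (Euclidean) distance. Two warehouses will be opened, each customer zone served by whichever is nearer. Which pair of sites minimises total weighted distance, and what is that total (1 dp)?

Evaluate every pair (each demand assigned to the nearer of the two):
  {Q, R}: total = 1069.2
  {P, S}: total = 1174.4
  {R, S}: total = 1208.6
  {P, Q}: total = 1233.5
  {P, R}: total = 1280.4
  {Q, S}: total = 1461.6
Best pair: {Q, R} with total 1069.2.

{Q, R}, total 1069.2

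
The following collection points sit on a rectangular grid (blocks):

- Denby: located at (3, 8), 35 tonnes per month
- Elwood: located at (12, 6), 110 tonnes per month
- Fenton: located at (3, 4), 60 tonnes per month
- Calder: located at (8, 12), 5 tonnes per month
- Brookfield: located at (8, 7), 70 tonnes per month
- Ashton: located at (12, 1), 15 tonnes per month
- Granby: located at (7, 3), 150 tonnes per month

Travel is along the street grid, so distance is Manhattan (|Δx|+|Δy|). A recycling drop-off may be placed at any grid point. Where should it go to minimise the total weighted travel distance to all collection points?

(7, 4)

Manhattan distance separates: Σwᵢ(|x−xᵢ|+|y−yᵢ|) = Σwᵢ|x−xᵢ| + Σwᵢ|y−yᵢ|, so x and y are optimised independently as 1-D weighted medians.
Total weight W = 445; half = 222.5.
x-coordinate, sorted with cumulative weight:
  x=3 (Denby, w=35) cum 35
  x=3 (Fenton, w=60) cum 95
  x=7 (Granby, w=150) cum 245  ← median
  x=8 (Calder, w=5) cum 250
  x=8 (Brookfield, w=70) cum 320
  x=12 (Elwood, w=110) cum 430
  x=12 (Ashton, w=15) cum 445
⇒ x* = 7
y-coordinate, sorted with cumulative weight:
  y=1 (Ashton, w=15) cum 15
  y=3 (Granby, w=150) cum 165
  y=4 (Fenton, w=60) cum 225  ← median
  y=6 (Elwood, w=110) cum 335
  y=7 (Brookfield, w=70) cum 405
  y=8 (Denby, w=35) cum 440
  y=12 (Calder, w=5) cum 445
⇒ y* = 4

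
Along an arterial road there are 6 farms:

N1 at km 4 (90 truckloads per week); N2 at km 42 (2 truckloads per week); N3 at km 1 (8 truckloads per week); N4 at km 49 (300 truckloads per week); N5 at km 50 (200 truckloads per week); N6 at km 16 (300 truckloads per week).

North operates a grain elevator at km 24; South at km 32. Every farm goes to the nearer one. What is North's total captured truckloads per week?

398

The indifferent point is the midpoint (24+32)/2 = 28; farms left of it (closer to North at 24) go to North, those right go to South.
  N3 at 1 (w=8) → North
  N1 at 4 (w=90) → North
  N6 at 16 (w=300) → North
  N2 at 42 (w=2) → South
  N4 at 49 (w=300) → South
  N5 at 50 (w=200) → South
North captures 398; South captures 502.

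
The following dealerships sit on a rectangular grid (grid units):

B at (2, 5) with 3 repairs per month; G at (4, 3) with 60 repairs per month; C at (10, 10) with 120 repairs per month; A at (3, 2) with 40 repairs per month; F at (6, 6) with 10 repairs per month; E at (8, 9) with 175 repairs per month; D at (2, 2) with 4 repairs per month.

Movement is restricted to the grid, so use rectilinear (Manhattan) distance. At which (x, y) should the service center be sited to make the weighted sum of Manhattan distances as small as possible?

Manhattan distance separates: Σwᵢ(|x−xᵢ|+|y−yᵢ|) = Σwᵢ|x−xᵢ| + Σwᵢ|y−yᵢ|, so x and y are optimised independently as 1-D weighted medians.
Total weight W = 412; half = 206.
x-coordinate, sorted with cumulative weight:
  x=2 (B, w=3) cum 3
  x=2 (D, w=4) cum 7
  x=3 (A, w=40) cum 47
  x=4 (G, w=60) cum 107
  x=6 (F, w=10) cum 117
  x=8 (E, w=175) cum 292  ← median
  x=10 (C, w=120) cum 412
⇒ x* = 8
y-coordinate, sorted with cumulative weight:
  y=2 (A, w=40) cum 40
  y=2 (D, w=4) cum 44
  y=3 (G, w=60) cum 104
  y=5 (B, w=3) cum 107
  y=6 (F, w=10) cum 117
  y=9 (E, w=175) cum 292  ← median
  y=10 (C, w=120) cum 412
⇒ y* = 9

(8, 9)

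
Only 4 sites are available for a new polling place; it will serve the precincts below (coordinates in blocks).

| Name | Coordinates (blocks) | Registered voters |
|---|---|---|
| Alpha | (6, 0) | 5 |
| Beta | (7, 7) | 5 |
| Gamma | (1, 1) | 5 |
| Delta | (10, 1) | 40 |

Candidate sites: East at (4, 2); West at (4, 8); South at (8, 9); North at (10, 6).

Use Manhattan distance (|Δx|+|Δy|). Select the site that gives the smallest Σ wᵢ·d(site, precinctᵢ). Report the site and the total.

Total weighted distance at each candidate:
  East (4, 2): total = 360
  West (4, 8): total = 640
  South (8, 9): total = 545
  North (10, 6): total = 340
Minimum is at North with total 340 blocks.

North, total 340 blocks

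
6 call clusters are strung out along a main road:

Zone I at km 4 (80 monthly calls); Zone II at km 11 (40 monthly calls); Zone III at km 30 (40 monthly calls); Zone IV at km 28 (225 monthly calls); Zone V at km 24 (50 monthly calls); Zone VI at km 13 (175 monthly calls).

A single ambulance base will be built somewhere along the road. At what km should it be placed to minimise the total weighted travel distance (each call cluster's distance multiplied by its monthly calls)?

x = 24

For a sum of weighted absolute distances on a line, the optimum is the weighted median (not the mean). Total weight W = 610; half-weight = 305.
Sort by position and accumulate weight:
  km 4 (Zone I, w=80) → cum 80
  km 11 (Zone II, w=40) → cum 120
  km 13 (Zone VI, w=175) → cum 295
  km 24 (Zone V, w=50) → cum 345  ≥ 305 → median here
  km 28 (Zone IV, w=225) → cum 570
  km 30 (Zone III, w=40) → cum 610
Optimal location: km 24.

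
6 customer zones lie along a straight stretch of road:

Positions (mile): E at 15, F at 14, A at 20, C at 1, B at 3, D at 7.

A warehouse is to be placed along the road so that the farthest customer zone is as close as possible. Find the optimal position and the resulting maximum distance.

location 10.5, max distance 9.5

The 1-center on a line is the midpoint of the two extreme points: leftmost at 1, rightmost at 20.
Optimal location = (1 + 20)/2 = 10.5; maximum distance = (20 − 1)/2 = 9.5.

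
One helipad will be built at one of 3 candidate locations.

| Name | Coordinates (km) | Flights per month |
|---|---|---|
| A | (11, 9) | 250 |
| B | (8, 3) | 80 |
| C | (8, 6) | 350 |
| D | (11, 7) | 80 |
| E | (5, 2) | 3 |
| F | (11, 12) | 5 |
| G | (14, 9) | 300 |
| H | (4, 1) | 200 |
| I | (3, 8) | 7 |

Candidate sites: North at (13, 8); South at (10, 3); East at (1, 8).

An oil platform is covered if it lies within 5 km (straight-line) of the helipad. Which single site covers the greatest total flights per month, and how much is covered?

North, covering 635

Coverage radius r = 5 km; a point is covered iff (Δx)²+(Δy)² ≤ 5² = 25.
  North (13, 8): covers {A, D, F, G} → 635
  South (10, 3): covers {B, C, D} → 510
  East (1, 8): covers {I} → 7
Maximum coverage at North: 635 flights per month.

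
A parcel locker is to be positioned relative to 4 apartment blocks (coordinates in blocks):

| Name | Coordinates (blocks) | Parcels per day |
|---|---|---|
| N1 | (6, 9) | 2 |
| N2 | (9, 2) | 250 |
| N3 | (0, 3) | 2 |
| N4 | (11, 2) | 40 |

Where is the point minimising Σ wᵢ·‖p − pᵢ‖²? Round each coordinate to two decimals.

(9.19, 2.05)

The minimiser of Σwᵢ‖p−pᵢ‖² is the weighted centroid p* = (Σwᵢpᵢ)/(Σwᵢ).
Σwᵢ = 294.
Σwᵢxᵢ = 2·6 + 250·9 + 2·0 + 40·11 = 2702.
Σwᵢyᵢ = 2·9 + 250·2 + 2·3 + 40·2 = 604.
x* = 2702/294 = 9.19, y* = 604/294 = 2.05.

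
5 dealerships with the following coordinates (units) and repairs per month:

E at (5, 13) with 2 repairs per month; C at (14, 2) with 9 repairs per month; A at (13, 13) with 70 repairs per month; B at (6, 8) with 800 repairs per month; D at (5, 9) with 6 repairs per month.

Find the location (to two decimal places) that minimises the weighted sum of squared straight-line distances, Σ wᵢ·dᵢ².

The minimiser of Σwᵢ‖p−pᵢ‖² is the weighted centroid p* = (Σwᵢpᵢ)/(Σwᵢ).
Σwᵢ = 887.
Σwᵢxᵢ = 2·5 + 9·14 + 70·13 + 800·6 + 6·5 = 5876.
Σwᵢyᵢ = 2·13 + 9·2 + 70·13 + 800·8 + 6·9 = 7408.
x* = 5876/887 = 6.62, y* = 7408/887 = 8.35.

(6.62, 8.35)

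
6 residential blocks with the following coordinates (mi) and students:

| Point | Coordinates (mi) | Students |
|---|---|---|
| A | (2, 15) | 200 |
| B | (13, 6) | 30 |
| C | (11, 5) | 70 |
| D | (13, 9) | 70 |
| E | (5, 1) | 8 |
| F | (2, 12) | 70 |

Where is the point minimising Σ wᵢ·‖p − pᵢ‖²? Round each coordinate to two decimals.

(5.92, 11.18)

The minimiser of Σwᵢ‖p−pᵢ‖² is the weighted centroid p* = (Σwᵢpᵢ)/(Σwᵢ).
Σwᵢ = 448.
Σwᵢxᵢ = 200·2 + 30·13 + 70·11 + 70·13 + 8·5 + 70·2 = 2650.
Σwᵢyᵢ = 200·15 + 30·6 + 70·5 + 70·9 + 8·1 + 70·12 = 5008.
x* = 2650/448 = 5.92, y* = 5008/448 = 11.18.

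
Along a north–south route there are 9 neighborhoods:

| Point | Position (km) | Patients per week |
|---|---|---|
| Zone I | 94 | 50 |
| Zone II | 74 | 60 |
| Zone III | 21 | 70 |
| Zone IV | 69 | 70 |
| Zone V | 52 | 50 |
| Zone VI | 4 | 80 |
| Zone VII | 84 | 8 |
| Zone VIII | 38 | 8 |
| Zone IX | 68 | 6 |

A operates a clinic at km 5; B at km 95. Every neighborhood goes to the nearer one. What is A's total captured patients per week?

The indifferent point is the midpoint (5+95)/2 = 50; neighborhoods left of it (closer to A at 5) go to A, those right go to B.
  Zone VI at 4 (w=80) → A
  Zone III at 21 (w=70) → A
  Zone VIII at 38 (w=8) → A
  Zone V at 52 (w=50) → B
  Zone IX at 68 (w=6) → B
  Zone IV at 69 (w=70) → B
  Zone II at 74 (w=60) → B
  Zone VII at 84 (w=8) → B
  Zone I at 94 (w=50) → B
A captures 158; B captures 244.

158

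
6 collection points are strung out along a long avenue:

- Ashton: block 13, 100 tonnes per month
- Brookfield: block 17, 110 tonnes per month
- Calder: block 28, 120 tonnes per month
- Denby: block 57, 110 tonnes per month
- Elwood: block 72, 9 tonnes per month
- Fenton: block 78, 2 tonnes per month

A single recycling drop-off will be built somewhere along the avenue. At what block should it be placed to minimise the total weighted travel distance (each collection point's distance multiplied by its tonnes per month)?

x = 28

For a sum of weighted absolute distances on a line, the optimum is the weighted median (not the mean). Total weight W = 451; half-weight = 225.5.
Sort by position and accumulate weight:
  block 13 (Ashton, w=100) → cum 100
  block 17 (Brookfield, w=110) → cum 210
  block 28 (Calder, w=120) → cum 330  ≥ 225.5 → median here
  block 57 (Denby, w=110) → cum 440
  block 72 (Elwood, w=9) → cum 449
  block 78 (Fenton, w=2) → cum 451
Optimal location: block 28.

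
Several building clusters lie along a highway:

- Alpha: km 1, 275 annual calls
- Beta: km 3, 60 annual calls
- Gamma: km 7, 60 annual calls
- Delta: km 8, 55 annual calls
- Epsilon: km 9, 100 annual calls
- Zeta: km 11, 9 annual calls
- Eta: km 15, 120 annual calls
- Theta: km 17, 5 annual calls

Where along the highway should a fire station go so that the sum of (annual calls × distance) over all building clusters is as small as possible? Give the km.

x = 7

For a sum of weighted absolute distances on a line, the optimum is the weighted median (not the mean). Total weight W = 684; half-weight = 342.
Sort by position and accumulate weight:
  km 1 (Alpha, w=275) → cum 275
  km 3 (Beta, w=60) → cum 335
  km 7 (Gamma, w=60) → cum 395  ≥ 342 → median here
  km 8 (Delta, w=55) → cum 450
  km 9 (Epsilon, w=100) → cum 550
  km 11 (Zeta, w=9) → cum 559
  km 15 (Eta, w=120) → cum 679
  km 17 (Theta, w=5) → cum 684
Optimal location: km 7.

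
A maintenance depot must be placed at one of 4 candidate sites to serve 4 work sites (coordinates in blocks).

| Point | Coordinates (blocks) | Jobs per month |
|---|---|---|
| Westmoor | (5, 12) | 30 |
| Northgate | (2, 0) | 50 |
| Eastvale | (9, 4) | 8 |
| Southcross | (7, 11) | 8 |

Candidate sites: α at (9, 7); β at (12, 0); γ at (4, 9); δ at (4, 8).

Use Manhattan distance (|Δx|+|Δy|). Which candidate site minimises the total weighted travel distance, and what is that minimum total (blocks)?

δ, total 770 blocks

Total weighted distance at each candidate:
  α (9, 7): total = 1042
  β (12, 0): total = 1254
  γ (4, 9): total = 790
  δ (4, 8): total = 770
Minimum is at δ with total 770 blocks.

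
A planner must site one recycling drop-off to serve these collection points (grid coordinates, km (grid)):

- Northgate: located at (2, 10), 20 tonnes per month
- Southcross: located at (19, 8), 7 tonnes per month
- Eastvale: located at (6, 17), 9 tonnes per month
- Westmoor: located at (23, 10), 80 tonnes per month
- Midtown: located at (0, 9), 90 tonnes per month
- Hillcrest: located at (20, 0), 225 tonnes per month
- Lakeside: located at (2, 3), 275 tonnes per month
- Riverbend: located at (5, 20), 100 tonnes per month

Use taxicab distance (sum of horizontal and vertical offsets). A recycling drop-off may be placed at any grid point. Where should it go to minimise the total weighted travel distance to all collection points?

Manhattan distance separates: Σwᵢ(|x−xᵢ|+|y−yᵢ|) = Σwᵢ|x−xᵢ| + Σwᵢ|y−yᵢ|, so x and y are optimised independently as 1-D weighted medians.
Total weight W = 806; half = 403.
x-coordinate, sorted with cumulative weight:
  x=0 (Midtown, w=90) cum 90
  x=2 (Northgate, w=20) cum 110
  x=2 (Lakeside, w=275) cum 385
  x=5 (Riverbend, w=100) cum 485  ← median
  x=6 (Eastvale, w=9) cum 494
  x=19 (Southcross, w=7) cum 501
  x=20 (Hillcrest, w=225) cum 726
  x=23 (Westmoor, w=80) cum 806
⇒ x* = 5
y-coordinate, sorted with cumulative weight:
  y=0 (Hillcrest, w=225) cum 225
  y=3 (Lakeside, w=275) cum 500  ← median
  y=8 (Southcross, w=7) cum 507
  y=9 (Midtown, w=90) cum 597
  y=10 (Northgate, w=20) cum 617
  y=10 (Westmoor, w=80) cum 697
  y=17 (Eastvale, w=9) cum 706
  y=20 (Riverbend, w=100) cum 806
⇒ y* = 3

(5, 3)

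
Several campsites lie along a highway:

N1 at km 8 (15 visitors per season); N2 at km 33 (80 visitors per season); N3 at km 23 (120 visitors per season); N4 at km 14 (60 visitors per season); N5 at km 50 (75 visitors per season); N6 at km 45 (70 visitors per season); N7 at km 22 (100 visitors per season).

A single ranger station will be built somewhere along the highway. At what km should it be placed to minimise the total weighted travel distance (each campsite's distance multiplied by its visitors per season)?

x = 23

For a sum of weighted absolute distances on a line, the optimum is the weighted median (not the mean). Total weight W = 520; half-weight = 260.
Sort by position and accumulate weight:
  km 8 (N1, w=15) → cum 15
  km 14 (N4, w=60) → cum 75
  km 22 (N7, w=100) → cum 175
  km 23 (N3, w=120) → cum 295  ≥ 260 → median here
  km 33 (N2, w=80) → cum 375
  km 45 (N6, w=70) → cum 445
  km 50 (N5, w=75) → cum 520
Optimal location: km 23.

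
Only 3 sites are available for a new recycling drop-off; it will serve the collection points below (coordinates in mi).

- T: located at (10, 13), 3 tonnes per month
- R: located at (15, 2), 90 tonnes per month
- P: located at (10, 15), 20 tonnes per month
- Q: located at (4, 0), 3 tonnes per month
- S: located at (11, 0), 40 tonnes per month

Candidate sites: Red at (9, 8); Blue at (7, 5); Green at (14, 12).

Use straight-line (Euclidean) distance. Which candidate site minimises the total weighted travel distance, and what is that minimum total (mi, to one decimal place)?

Blue, total 1277.0 mi

Total weighted distance at each candidate:
  Red (9, 8): total = 1278.5
  Blue (7, 5): total = 1277.0
  Green (14, 12): total = 1558.5
Minimum is at Blue with total 1277.0 mi.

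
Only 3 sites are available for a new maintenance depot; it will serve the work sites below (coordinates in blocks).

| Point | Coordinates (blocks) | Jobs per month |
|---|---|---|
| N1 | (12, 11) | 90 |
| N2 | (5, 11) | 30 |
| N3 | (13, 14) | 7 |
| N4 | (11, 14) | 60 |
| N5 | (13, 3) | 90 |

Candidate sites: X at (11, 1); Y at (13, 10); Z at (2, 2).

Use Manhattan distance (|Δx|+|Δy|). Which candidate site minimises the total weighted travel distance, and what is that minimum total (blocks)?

Y, total 1468 blocks

Total weighted distance at each candidate:
  X (11, 1): total = 2715
  Y (13, 10): total = 1468
  Z (2, 2): total = 4571
Minimum is at Y with total 1468 blocks.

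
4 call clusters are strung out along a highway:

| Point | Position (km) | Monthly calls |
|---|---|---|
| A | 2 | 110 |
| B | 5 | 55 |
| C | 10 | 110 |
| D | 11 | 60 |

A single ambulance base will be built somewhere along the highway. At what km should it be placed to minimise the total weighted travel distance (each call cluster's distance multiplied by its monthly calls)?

x = 10

For a sum of weighted absolute distances on a line, the optimum is the weighted median (not the mean). Total weight W = 335; half-weight = 167.5.
Sort by position and accumulate weight:
  km 2 (A, w=110) → cum 110
  km 5 (B, w=55) → cum 165
  km 10 (C, w=110) → cum 275  ≥ 167.5 → median here
  km 11 (D, w=60) → cum 335
Optimal location: km 10.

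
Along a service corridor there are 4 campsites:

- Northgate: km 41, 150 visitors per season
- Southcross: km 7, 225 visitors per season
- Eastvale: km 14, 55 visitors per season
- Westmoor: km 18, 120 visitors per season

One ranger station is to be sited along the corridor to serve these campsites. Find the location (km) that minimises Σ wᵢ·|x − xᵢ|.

For a sum of weighted absolute distances on a line, the optimum is the weighted median (not the mean). Total weight W = 550; half-weight = 275.
Sort by position and accumulate weight:
  km 7 (Southcross, w=225) → cum 225
  km 14 (Eastvale, w=55) → cum 280  ≥ 275 → median here
  km 18 (Westmoor, w=120) → cum 400
  km 41 (Northgate, w=150) → cum 550
Optimal location: km 14.

x = 14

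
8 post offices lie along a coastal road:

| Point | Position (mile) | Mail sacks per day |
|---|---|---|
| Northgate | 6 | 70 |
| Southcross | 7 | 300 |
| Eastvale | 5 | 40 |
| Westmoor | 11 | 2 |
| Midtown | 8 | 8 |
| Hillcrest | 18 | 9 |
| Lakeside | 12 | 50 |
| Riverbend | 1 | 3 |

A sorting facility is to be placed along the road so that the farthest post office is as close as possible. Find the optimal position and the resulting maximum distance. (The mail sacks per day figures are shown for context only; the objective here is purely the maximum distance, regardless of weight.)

The 1-center on a line is the midpoint of the two extreme points: leftmost at 1, rightmost at 18.
Optimal location = (1 + 18)/2 = 9.5; maximum distance = (18 − 1)/2 = 8.5.

location 9.5, max distance 8.5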